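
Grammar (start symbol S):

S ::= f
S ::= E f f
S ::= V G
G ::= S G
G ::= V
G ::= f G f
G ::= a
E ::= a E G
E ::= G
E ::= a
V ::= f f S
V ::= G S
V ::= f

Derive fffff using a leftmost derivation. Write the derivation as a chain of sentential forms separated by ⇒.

S⇒VG⇒fG⇒ffGf⇒ffVf⇒ffGSf⇒ffVSf⇒fffSf⇒fffff

S ⇒ VG   [S ::= V G]
VG ⇒ fG   [V ::= f]
fG ⇒ ffGf   [G ::= f G f]
ffGf ⇒ ffVf   [G ::= V]
ffVf ⇒ ffGSf   [V ::= G S]
ffGSf ⇒ ffVSf   [G ::= V]
ffVSf ⇒ fffSf   [V ::= f]
fffSf ⇒ fffff   [S ::= f]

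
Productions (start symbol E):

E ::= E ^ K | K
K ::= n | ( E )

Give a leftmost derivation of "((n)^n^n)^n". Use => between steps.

E => E^K => K^K => (E)^K => (E^K)^K => (E^K^K)^K => (K^K^K)^K => ((E)^K^K)^K => ((K)^K^K)^K => ((n)^K^K)^K => ((n)^n^K)^K => ((n)^n^n)^K => ((n)^n^n)^n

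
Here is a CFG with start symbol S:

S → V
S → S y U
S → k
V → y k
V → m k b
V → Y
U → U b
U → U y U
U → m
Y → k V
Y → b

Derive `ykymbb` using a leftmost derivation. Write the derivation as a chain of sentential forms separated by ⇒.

S ⇒ SyU ⇒ VyU ⇒ ykyU ⇒ ykyUb ⇒ ykyUbb ⇒ ykymbb

S ⇒ SyU   [S → S y U]
SyU ⇒ VyU   [S → V]
VyU ⇒ ykyU   [V → y k]
ykyU ⇒ ykyUb   [U → U b]
ykyUb ⇒ ykyUbb   [U → U b]
ykyUbb ⇒ ykymbb   [U → m]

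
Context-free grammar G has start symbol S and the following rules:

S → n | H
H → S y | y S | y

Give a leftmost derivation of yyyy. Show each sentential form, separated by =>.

S => H   [S → H]
H => yS   [H → y S]
yS => yH   [S → H]
yH => ySy   [H → S y]
ySy => yHy   [S → H]
yHy => yySy   [H → y S]
yySy => yyHy   [S → H]
yyHy => yyyy   [H → y]

S => H => yS => yH => ySy => yHy => yySy => yyHy => yyyy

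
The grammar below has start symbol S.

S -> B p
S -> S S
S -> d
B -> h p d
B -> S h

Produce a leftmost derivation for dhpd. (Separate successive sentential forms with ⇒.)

S ⇒ SS ⇒ BpS ⇒ ShpS ⇒ dhpS ⇒ dhpd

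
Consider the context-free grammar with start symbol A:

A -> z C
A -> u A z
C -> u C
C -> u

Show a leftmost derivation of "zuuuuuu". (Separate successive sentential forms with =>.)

A => zC => zuC => zuuC => zuuuC => zuuuuC => zuuuuuC => zuuuuuu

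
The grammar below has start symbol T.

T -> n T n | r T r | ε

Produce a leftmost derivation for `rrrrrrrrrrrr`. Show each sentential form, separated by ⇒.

T ⇒ rTr ⇒ rrTrr ⇒ rrrTrrr ⇒ rrrrTrrrr ⇒ rrrrrTrrrrr ⇒ rrrrrrTrrrrrr ⇒ rrrrrrrrrrrr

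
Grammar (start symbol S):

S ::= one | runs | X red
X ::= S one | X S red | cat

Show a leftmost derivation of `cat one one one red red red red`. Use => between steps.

S => X red => X S red red => cat S red red => cat X red red red => cat X S red red red red => cat S one S red red red red => cat one one S red red red red => cat one one one red red red red

S => X red   [S ::= X red]
X red => X S red red   [X ::= X S red]
X S red red => cat S red red   [X ::= cat]
cat S red red => cat X red red red   [S ::= X red]
cat X red red red => cat X S red red red red   [X ::= X S red]
cat X S red red red red => cat S one S red red red red   [X ::= S one]
cat S one S red red red red => cat one one S red red red red   [S ::= one]
cat one one S red red red red => cat one one one red red red red   [S ::= one]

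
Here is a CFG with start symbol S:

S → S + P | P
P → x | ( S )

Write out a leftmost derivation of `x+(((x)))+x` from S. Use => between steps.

S => S+P => S+P+P => P+P+P => x+P+P => x+(S)+P => x+(P)+P => x+((S))+P => x+((P))+P => x+(((S)))+P => x+(((P)))+P => x+(((x)))+P => x+(((x)))+x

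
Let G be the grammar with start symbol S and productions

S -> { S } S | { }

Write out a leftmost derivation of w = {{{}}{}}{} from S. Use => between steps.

S => {S}S => {{S}S}S => {{{}}S}S => {{{}}{}}S => {{{}}{}}{}

S => {S}S   [S -> { S } S]
{S}S => {{S}S}S   [S -> { S } S]
{{S}S}S => {{{}}S}S   [S -> { }]
{{{}}S}S => {{{}}{}}S   [S -> { }]
{{{}}{}}S => {{{}}{}}{}   [S -> { }]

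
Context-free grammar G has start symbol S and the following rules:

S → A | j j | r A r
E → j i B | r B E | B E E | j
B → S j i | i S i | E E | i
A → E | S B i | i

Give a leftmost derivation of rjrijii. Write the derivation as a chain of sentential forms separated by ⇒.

S ⇒ A ⇒ SBi ⇒ rArBi ⇒ rErBi ⇒ rjrBi ⇒ rjrSjii ⇒ rjrAjii ⇒ rjrijii

S ⇒ A   [S → A]
A ⇒ SBi   [A → S B i]
SBi ⇒ rArBi   [S → r A r]
rArBi ⇒ rErBi   [A → E]
rErBi ⇒ rjrBi   [E → j]
rjrBi ⇒ rjrSjii   [B → S j i]
rjrSjii ⇒ rjrAjii   [S → A]
rjrAjii ⇒ rjrijii   [A → i]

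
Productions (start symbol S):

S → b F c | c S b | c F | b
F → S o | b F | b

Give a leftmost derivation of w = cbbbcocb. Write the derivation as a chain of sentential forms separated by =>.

S=>cSb=>cbFcb=>cbSocb=>cbbFcocb=>cbbbcocb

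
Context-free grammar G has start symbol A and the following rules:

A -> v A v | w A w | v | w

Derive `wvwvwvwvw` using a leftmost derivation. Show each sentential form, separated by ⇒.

A ⇒ wAw ⇒ wvAvw ⇒ wvwAwvw ⇒ wvwvAvwvw ⇒ wvwvwvwvw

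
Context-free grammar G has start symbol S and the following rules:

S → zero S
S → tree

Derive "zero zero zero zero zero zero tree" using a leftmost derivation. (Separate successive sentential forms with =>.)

S => zero S => zero zero S => zero zero zero S => zero zero zero zero S => zero zero zero zero zero S => zero zero zero zero zero zero S => zero zero zero zero zero zero tree

S => zero S   [S → zero S]
zero S => zero zero S   [S → zero S]
zero zero S => zero zero zero S   [S → zero S]
zero zero zero S => zero zero zero zero S   [S → zero S]
zero zero zero zero S => zero zero zero zero zero S   [S → zero S]
zero zero zero zero zero S => zero zero zero zero zero zero S   [S → zero S]
zero zero zero zero zero zero S => zero zero zero zero zero zero tree   [S → tree]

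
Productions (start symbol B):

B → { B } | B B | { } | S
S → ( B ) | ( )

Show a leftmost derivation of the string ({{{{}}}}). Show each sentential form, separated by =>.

B => S   [B → S]
S => (B)   [S → ( B )]
(B) => ({B})   [B → { B }]
({B}) => ({{B}})   [B → { B }]
({{B}}) => ({{{B}}})   [B → { B }]
({{{B}}}) => ({{{{}}}})   [B → { }]

B=>S=>(B)=>({B})=>({{B}})=>({{{B}}})=>({{{{}}}})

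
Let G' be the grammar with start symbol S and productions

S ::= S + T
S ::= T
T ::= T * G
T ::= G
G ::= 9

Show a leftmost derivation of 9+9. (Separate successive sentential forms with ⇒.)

S ⇒ S+T ⇒ T+T ⇒ G+T ⇒ 9+T ⇒ 9+G ⇒ 9+9

S ⇒ S+T   [S ::= S + T]
S+T ⇒ T+T   [S ::= T]
T+T ⇒ G+T   [T ::= G]
G+T ⇒ 9+T   [G ::= 9]
9+T ⇒ 9+G   [T ::= G]
9+G ⇒ 9+9   [G ::= 9]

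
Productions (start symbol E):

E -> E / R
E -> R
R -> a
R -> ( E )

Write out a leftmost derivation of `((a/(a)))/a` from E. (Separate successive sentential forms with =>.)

E => E/R => R/R => (E)/R => (R)/R => ((E))/R => ((E/R))/R => ((R/R))/R => ((a/R))/R => ((a/(E)))/R => ((a/(R)))/R => ((a/(a)))/R => ((a/(a)))/a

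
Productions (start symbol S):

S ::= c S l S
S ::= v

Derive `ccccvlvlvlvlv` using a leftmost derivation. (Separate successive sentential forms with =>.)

S => cSlS => ccSlSlS => cccSlSlSlS => ccccSlSlSlSlS => ccccvlSlSlSlS => ccccvlvlSlSlS => ccccvlvlvlSlS => ccccvlvlvlvlS => ccccvlvlvlvlv

S => cSlS   [S ::= c S l S]
cSlS => ccSlSlS   [S ::= c S l S]
ccSlSlS => cccSlSlSlS   [S ::= c S l S]
cccSlSlSlS => ccccSlSlSlSlS   [S ::= c S l S]
ccccSlSlSlSlS => ccccvlSlSlSlS   [S ::= v]
ccccvlSlSlSlS => ccccvlvlSlSlS   [S ::= v]
ccccvlvlSlSlS => ccccvlvlvlSlS   [S ::= v]
ccccvlvlvlSlS => ccccvlvlvlvlS   [S ::= v]
ccccvlvlvlvlS => ccccvlvlvlvlv   [S ::= v]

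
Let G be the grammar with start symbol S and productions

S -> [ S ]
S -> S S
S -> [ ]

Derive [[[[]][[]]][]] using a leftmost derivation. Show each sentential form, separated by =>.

S => [S]   [S -> [ S ]]
[S] => [SS]   [S -> S S]
[SS] => [[S]S]   [S -> [ S ]]
[[S]S] => [[SS]S]   [S -> S S]
[[SS]S] => [[[S]S]S]   [S -> [ S ]]
[[[S]S]S] => [[[[]]S]S]   [S -> [ ]]
[[[[]]S]S] => [[[[]][S]]S]   [S -> [ S ]]
[[[[]][S]]S] => [[[[]][[]]]S]   [S -> [ ]]
[[[[]][[]]]S] => [[[[]][[]]][]]   [S -> [ ]]

S=>[S]=>[SS]=>[[S]S]=>[[SS]S]=>[[[S]S]S]=>[[[[]]S]S]=>[[[[]][S]]S]=>[[[[]][[]]]S]=>[[[[]][[]]][]]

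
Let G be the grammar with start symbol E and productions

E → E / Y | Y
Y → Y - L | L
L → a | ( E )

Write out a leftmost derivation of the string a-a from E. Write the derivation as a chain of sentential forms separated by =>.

E => Y   [E → Y]
Y => Y-L   [Y → Y - L]
Y-L => L-L   [Y → L]
L-L => a-L   [L → a]
a-L => a-a   [L → a]

E => Y => Y-L => L-L => a-L => a-a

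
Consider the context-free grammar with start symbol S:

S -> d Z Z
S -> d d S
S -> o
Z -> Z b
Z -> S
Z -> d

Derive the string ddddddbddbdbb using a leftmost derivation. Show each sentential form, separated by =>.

S => ddS => dddZZ => ddddZ => ddddS => dddddZZ => dddddZbZ => ddddddbZ => ddddddbZb => ddddddbZbb => ddddddbSbb => ddddddbdZZbb => ddddddbdZbZbb => ddddddbddbZbb => ddddddbddbdbb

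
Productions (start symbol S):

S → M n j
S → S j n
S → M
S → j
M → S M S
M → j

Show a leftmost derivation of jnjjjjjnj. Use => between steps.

S => Mnj   [S → M n j]
Mnj => SMSnj   [M → S M S]
SMSnj => MnjMSnj   [S → M n j]
MnjMSnj => jnjMSnj   [M → j]
jnjMSnj => jnjSMSSnj   [M → S M S]
jnjSMSSnj => jnjMMSSnj   [S → M]
jnjMMSSnj => jnjjMSSnj   [M → j]
jnjjMSSnj => jnjjjSSnj   [M → j]
jnjjjSSnj => jnjjjjSnj   [S → j]
jnjjjjSnj => jnjjjjjnj   [S → j]

S => Mnj => SMSnj => MnjMSnj => jnjMSnj => jnjSMSSnj => jnjMMSSnj => jnjjMSSnj => jnjjjSSnj => jnjjjjSnj => jnjjjjjnj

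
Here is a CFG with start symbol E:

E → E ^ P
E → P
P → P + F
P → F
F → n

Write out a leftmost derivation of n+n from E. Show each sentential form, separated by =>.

E => P => P+F => F+F => n+F => n+n

E => P   [E → P]
P => P+F   [P → P + F]
P+F => F+F   [P → F]
F+F => n+F   [F → n]
n+F => n+n   [F → n]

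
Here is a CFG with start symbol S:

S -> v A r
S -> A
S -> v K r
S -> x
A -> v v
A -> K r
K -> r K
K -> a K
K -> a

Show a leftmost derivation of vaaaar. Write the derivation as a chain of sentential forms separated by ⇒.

S ⇒ vKr   [S -> v K r]
vKr ⇒ vaKr   [K -> a K]
vaKr ⇒ vaaKr   [K -> a K]
vaaKr ⇒ vaaaKr   [K -> a K]
vaaaKr ⇒ vaaaar   [K -> a]

S ⇒ vKr ⇒ vaKr ⇒ vaaKr ⇒ vaaaKr ⇒ vaaaar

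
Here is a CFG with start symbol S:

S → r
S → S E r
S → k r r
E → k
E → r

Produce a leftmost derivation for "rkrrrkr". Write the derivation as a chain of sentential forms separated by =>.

S => SEr   [S → S E r]
SEr => SErEr   [S → S E r]
SErEr => SErErEr   [S → S E r]
SErErEr => rErErEr   [S → r]
rErErEr => rkrErEr   [E → k]
rkrErEr => rkrrrEr   [E → r]
rkrrrEr => rkrrrkr   [E → k]

S => SEr => SErEr => SErErEr => rErErEr => rkrErEr => rkrrrEr => rkrrrkr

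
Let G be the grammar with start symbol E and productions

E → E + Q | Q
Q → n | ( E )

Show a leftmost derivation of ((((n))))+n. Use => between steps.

E=>E+Q=>Q+Q=>(E)+Q=>(Q)+Q=>((E))+Q=>((Q))+Q=>(((E)))+Q=>(((Q)))+Q=>((((E))))+Q=>((((Q))))+Q=>((((n))))+Q=>((((n))))+n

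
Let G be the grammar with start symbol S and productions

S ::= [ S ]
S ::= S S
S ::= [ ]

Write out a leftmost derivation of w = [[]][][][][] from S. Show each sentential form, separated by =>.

S=>SS=>SSS=>SSSS=>SSSSS=>[S]SSSS=>[[]]SSSS=>[[]][]SSS=>[[]][][]SS=>[[]][][][]S=>[[]][][][][]

S => SS   [S ::= S S]
SS => SSS   [S ::= S S]
SSS => SSSS   [S ::= S S]
SSSS => SSSSS   [S ::= S S]
SSSSS => [S]SSSS   [S ::= [ S ]]
[S]SSSS => [[]]SSSS   [S ::= [ ]]
[[]]SSSS => [[]][]SSS   [S ::= [ ]]
[[]][]SSS => [[]][][]SS   [S ::= [ ]]
[[]][][]SS => [[]][][][]S   [S ::= [ ]]
[[]][][][]S => [[]][][][][]   [S ::= [ ]]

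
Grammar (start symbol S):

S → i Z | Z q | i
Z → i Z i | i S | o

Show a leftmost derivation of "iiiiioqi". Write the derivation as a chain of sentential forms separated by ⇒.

S ⇒ iZ ⇒ iiZi ⇒ iiiSi ⇒ iiiiZi ⇒ iiiiiSi ⇒ iiiiiZqi ⇒ iiiiioqi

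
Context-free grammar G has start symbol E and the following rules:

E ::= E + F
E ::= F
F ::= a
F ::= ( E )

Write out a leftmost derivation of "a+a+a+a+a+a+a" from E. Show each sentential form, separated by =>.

E => E+F => E+F+F => E+F+F+F => E+F+F+F+F => E+F+F+F+F+F => E+F+F+F+F+F+F => F+F+F+F+F+F+F => a+F+F+F+F+F+F => a+a+F+F+F+F+F => a+a+a+F+F+F+F => a+a+a+a+F+F+F => a+a+a+a+a+F+F => a+a+a+a+a+a+F => a+a+a+a+a+a+a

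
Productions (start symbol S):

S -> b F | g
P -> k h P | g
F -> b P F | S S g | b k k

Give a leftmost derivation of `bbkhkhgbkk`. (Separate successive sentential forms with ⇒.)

S ⇒ bF ⇒ bbPF ⇒ bbkhPF ⇒ bbkhkhPF ⇒ bbkhkhgF ⇒ bbkhkhgbkk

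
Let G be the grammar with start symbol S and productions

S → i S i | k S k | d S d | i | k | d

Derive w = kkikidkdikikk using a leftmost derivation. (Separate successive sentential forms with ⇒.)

S ⇒ kSk ⇒ kkSkk ⇒ kkiSikk ⇒ kkikSkikk ⇒ kkikiSikikk ⇒ kkikidSdikikk ⇒ kkikidkdikikk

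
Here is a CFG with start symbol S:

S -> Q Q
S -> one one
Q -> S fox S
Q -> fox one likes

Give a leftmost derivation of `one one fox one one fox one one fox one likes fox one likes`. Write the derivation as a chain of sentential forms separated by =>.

S => Q Q => S fox S Q => one one fox S Q => one one fox Q Q Q => one one fox S fox S Q Q => one one fox one one fox S Q Q => one one fox one one fox one one Q Q => one one fox one one fox one one fox one likes Q => one one fox one one fox one one fox one likes fox one likes

S => Q Q   [S -> Q Q]
Q Q => S fox S Q   [Q -> S fox S]
S fox S Q => one one fox S Q   [S -> one one]
one one fox S Q => one one fox Q Q Q   [S -> Q Q]
one one fox Q Q Q => one one fox S fox S Q Q   [Q -> S fox S]
one one fox S fox S Q Q => one one fox one one fox S Q Q   [S -> one one]
one one fox one one fox S Q Q => one one fox one one fox one one Q Q   [S -> one one]
one one fox one one fox one one Q Q => one one fox one one fox one one fox one likes Q   [Q -> fox one likes]
one one fox one one fox one one fox one likes Q => one one fox one one fox one one fox one likes fox one likes   [Q -> fox one likes]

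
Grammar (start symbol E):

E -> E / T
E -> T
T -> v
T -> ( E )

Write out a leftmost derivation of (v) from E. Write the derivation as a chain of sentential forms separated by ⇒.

E ⇒ T ⇒ (E) ⇒ (T) ⇒ (v)

E ⇒ T   [E -> T]
T ⇒ (E)   [T -> ( E )]
(E) ⇒ (T)   [E -> T]
(T) ⇒ (v)   [T -> v]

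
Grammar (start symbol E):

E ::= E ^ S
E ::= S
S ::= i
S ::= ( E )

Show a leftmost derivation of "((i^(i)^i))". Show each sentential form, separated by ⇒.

E ⇒ S   [E ::= S]
S ⇒ (E)   [S ::= ( E )]
(E) ⇒ (S)   [E ::= S]
(S) ⇒ ((E))   [S ::= ( E )]
((E)) ⇒ ((E^S))   [E ::= E ^ S]
((E^S)) ⇒ ((E^S^S))   [E ::= E ^ S]
((E^S^S)) ⇒ ((S^S^S))   [E ::= S]
((S^S^S)) ⇒ ((i^S^S))   [S ::= i]
((i^S^S)) ⇒ ((i^(E)^S))   [S ::= ( E )]
((i^(E)^S)) ⇒ ((i^(S)^S))   [E ::= S]
((i^(S)^S)) ⇒ ((i^(i)^S))   [S ::= i]
((i^(i)^S)) ⇒ ((i^(i)^i))   [S ::= i]

E ⇒ S ⇒ (E) ⇒ (S) ⇒ ((E)) ⇒ ((E^S)) ⇒ ((E^S^S)) ⇒ ((S^S^S)) ⇒ ((i^S^S)) ⇒ ((i^(E)^S)) ⇒ ((i^(S)^S)) ⇒ ((i^(i)^S)) ⇒ ((i^(i)^i))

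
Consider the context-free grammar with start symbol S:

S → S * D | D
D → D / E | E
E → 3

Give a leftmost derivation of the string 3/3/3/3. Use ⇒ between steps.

S ⇒ D ⇒ D/E ⇒ D/E/E ⇒ D/E/E/E ⇒ E/E/E/E ⇒ 3/E/E/E ⇒ 3/3/E/E ⇒ 3/3/3/E ⇒ 3/3/3/3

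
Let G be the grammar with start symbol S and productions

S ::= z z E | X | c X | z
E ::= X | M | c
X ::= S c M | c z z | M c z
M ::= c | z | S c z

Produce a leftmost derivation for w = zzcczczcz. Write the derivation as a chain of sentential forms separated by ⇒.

S ⇒ X ⇒ Mcz ⇒ Sczcz ⇒ zzEczcz ⇒ zzXczcz ⇒ zzMczczcz ⇒ zzcczczcz

S ⇒ X   [S ::= X]
X ⇒ Mcz   [X ::= M c z]
Mcz ⇒ Sczcz   [M ::= S c z]
Sczcz ⇒ zzEczcz   [S ::= z z E]
zzEczcz ⇒ zzXczcz   [E ::= X]
zzXczcz ⇒ zzMczczcz   [X ::= M c z]
zzMczczcz ⇒ zzcczczcz   [M ::= c]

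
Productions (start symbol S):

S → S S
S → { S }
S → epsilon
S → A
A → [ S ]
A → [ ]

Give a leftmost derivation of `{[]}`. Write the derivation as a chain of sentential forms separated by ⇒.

S ⇒ {S} ⇒ {A} ⇒ {[]}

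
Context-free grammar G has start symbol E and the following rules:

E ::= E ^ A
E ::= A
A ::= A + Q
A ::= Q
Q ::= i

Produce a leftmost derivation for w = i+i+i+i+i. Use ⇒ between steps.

E ⇒ A ⇒ A+Q ⇒ A+Q+Q ⇒ A+Q+Q+Q ⇒ A+Q+Q+Q+Q ⇒ Q+Q+Q+Q+Q ⇒ i+Q+Q+Q+Q ⇒ i+i+Q+Q+Q ⇒ i+i+i+Q+Q ⇒ i+i+i+i+Q ⇒ i+i+i+i+i

E ⇒ A   [E ::= A]
A ⇒ A+Q   [A ::= A + Q]
A+Q ⇒ A+Q+Q   [A ::= A + Q]
A+Q+Q ⇒ A+Q+Q+Q   [A ::= A + Q]
A+Q+Q+Q ⇒ A+Q+Q+Q+Q   [A ::= A + Q]
A+Q+Q+Q+Q ⇒ Q+Q+Q+Q+Q   [A ::= Q]
Q+Q+Q+Q+Q ⇒ i+Q+Q+Q+Q   [Q ::= i]
i+Q+Q+Q+Q ⇒ i+i+Q+Q+Q   [Q ::= i]
i+i+Q+Q+Q ⇒ i+i+i+Q+Q   [Q ::= i]
i+i+i+Q+Q ⇒ i+i+i+i+Q   [Q ::= i]
i+i+i+i+Q ⇒ i+i+i+i+i   [Q ::= i]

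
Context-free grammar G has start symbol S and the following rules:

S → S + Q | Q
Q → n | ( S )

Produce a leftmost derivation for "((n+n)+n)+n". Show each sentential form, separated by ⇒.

S ⇒ S+Q   [S → S + Q]
S+Q ⇒ Q+Q   [S → Q]
Q+Q ⇒ (S)+Q   [Q → ( S )]
(S)+Q ⇒ (S+Q)+Q   [S → S + Q]
(S+Q)+Q ⇒ (Q+Q)+Q   [S → Q]
(Q+Q)+Q ⇒ ((S)+Q)+Q   [Q → ( S )]
((S)+Q)+Q ⇒ ((S+Q)+Q)+Q   [S → S + Q]
((S+Q)+Q)+Q ⇒ ((Q+Q)+Q)+Q   [S → Q]
((Q+Q)+Q)+Q ⇒ ((n+Q)+Q)+Q   [Q → n]
((n+Q)+Q)+Q ⇒ ((n+n)+Q)+Q   [Q → n]
((n+n)+Q)+Q ⇒ ((n+n)+n)+Q   [Q → n]
((n+n)+n)+Q ⇒ ((n+n)+n)+n   [Q → n]

S ⇒ S+Q ⇒ Q+Q ⇒ (S)+Q ⇒ (S+Q)+Q ⇒ (Q+Q)+Q ⇒ ((S)+Q)+Q ⇒ ((S+Q)+Q)+Q ⇒ ((Q+Q)+Q)+Q ⇒ ((n+Q)+Q)+Q ⇒ ((n+n)+Q)+Q ⇒ ((n+n)+n)+Q ⇒ ((n+n)+n)+n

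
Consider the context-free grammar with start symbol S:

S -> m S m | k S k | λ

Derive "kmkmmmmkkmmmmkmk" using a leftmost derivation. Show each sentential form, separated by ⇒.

S ⇒ kSk ⇒ kmSmk ⇒ kmkSkmk ⇒ kmkmSmkmk ⇒ kmkmmSmmkmk ⇒ kmkmmmSmmmkmk ⇒ kmkmmmmSmmmmkmk ⇒ kmkmmmmkSkmmmmkmk ⇒ kmkmmmmkkmmmmkmk

S ⇒ kSk   [S -> k S k]
kSk ⇒ kmSmk   [S -> m S m]
kmSmk ⇒ kmkSkmk   [S -> k S k]
kmkSkmk ⇒ kmkmSmkmk   [S -> m S m]
kmkmSmkmk ⇒ kmkmmSmmkmk   [S -> m S m]
kmkmmSmmkmk ⇒ kmkmmmSmmmkmk   [S -> m S m]
kmkmmmSmmmkmk ⇒ kmkmmmmSmmmmkmk   [S -> m S m]
kmkmmmmSmmmmkmk ⇒ kmkmmmmkSkmmmmkmk   [S -> k S k]
kmkmmmmkSkmmmmkmk ⇒ kmkmmmmkkmmmmkmk   [S -> λ]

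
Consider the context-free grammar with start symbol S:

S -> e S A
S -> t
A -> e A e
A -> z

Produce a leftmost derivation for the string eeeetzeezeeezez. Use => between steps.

S=>eSA=>eeSAA=>eeeSAAA=>eeeeSAAAA=>eeeetAAAA=>eeeetzAAA=>eeeetzeAeAA=>eeeetzeeAeeAA=>eeeetzeezeeAA=>eeeetzeezeeeAeA=>eeeetzeezeeezeA=>eeeetzeezeeezez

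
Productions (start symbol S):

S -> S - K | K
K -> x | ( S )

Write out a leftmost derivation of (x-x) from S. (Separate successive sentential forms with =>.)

S => K => (S) => (S-K) => (K-K) => (x-K) => (x-x)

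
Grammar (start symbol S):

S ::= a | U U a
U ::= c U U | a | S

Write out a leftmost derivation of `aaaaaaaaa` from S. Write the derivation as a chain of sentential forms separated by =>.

S=>UUa=>aUa=>aSa=>aUUaa=>aSUaa=>aUUaUaa=>aSUaUaa=>aUUaUaUaa=>aaUaUaUaa=>aaaaUaUaa=>aaaaaaUaa=>aaaaaaaaa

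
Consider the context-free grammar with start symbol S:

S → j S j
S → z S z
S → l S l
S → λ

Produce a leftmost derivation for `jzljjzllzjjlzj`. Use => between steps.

S => jSj => jzSzj => jzlSlzj => jzljSjlzj => jzljjSjjlzj => jzljjzSzjjlzj => jzljjzlSlzjjlzj => jzljjzllzjjlzj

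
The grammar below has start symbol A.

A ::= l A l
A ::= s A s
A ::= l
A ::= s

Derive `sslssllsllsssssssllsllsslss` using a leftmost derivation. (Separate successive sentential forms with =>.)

A => sAs => ssAss => sslAlss => sslsAslss => sslssAsslss => sslsslAlsslss => sslssllAllsslss => sslssllsAsllsslss => sslssllslAlsllsslss => sslssllsllAllsllsslss => sslssllsllsAsllsllsslss => sslssllsllssAssllsllsslss => sslssllsllsssAsssllsllsslss => sslssllsllsssssssllsllsslss

A => sAs   [A ::= s A s]
sAs => ssAss   [A ::= s A s]
ssAss => sslAlss   [A ::= l A l]
sslAlss => sslsAslss   [A ::= s A s]
sslsAslss => sslssAsslss   [A ::= s A s]
sslssAsslss => sslsslAlsslss   [A ::= l A l]
sslsslAlsslss => sslssllAllsslss   [A ::= l A l]
sslssllAllsslss => sslssllsAsllsslss   [A ::= s A s]
sslssllsAsllsslss => sslssllslAlsllsslss   [A ::= l A l]
sslssllslAlsllsslss => sslssllsllAllsllsslss   [A ::= l A l]
sslssllsllAllsllsslss => sslssllsllsAsllsllsslss   [A ::= s A s]
sslssllsllsAsllsllsslss => sslssllsllssAssllsllsslss   [A ::= s A s]
sslssllsllssAssllsllsslss => sslssllsllsssAsssllsllsslss   [A ::= s A s]
sslssllsllsssAsssllsllsslss => sslssllsllsssssssllsllsslss   [A ::= s]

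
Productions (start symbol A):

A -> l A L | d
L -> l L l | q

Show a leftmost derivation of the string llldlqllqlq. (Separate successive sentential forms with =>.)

A => lAL   [A -> l A L]
lAL => llALL   [A -> l A L]
llALL => lllALLL   [A -> l A L]
lllALLL => llldLLL   [A -> d]
llldLLL => llldlLlLL   [L -> l L l]
llldlLlLL => llldlqlLL   [L -> q]
llldlqlLL => llldlqllLlL   [L -> l L l]
llldlqllLlL => llldlqllqlL   [L -> q]
llldlqllqlL => llldlqllqlq   [L -> q]

A => lAL => llALL => lllALLL => llldLLL => llldlLlLL => llldlqlLL => llldlqllLlL => llldlqllqlL => llldlqllqlq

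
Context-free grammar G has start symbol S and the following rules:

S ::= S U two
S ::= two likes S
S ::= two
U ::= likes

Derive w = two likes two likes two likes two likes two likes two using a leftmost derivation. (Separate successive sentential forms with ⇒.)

S ⇒ S U two   [S ::= S U two]
S U two ⇒ S U two U two   [S ::= S U two]
S U two U two ⇒ two likes S U two U two   [S ::= two likes S]
two likes S U two U two ⇒ two likes S U two U two U two   [S ::= S U two]
two likes S U two U two U two ⇒ two likes two likes S U two U two U two   [S ::= two likes S]
two likes two likes S U two U two U two ⇒ two likes two likes two U two U two U two   [S ::= two]
two likes two likes two U two U two U two ⇒ two likes two likes two likes two U two U two   [U ::= likes]
two likes two likes two likes two U two U two ⇒ two likes two likes two likes two likes two U two   [U ::= likes]
two likes two likes two likes two likes two U two ⇒ two likes two likes two likes two likes two likes two   [U ::= likes]

S ⇒ S U two ⇒ S U two U two ⇒ two likes S U two U two ⇒ two likes S U two U two U two ⇒ two likes two likes S U two U two U two ⇒ two likes two likes two U two U two U two ⇒ two likes two likes two likes two U two U two ⇒ two likes two likes two likes two likes two U two ⇒ two likes two likes two likes two likes two likes two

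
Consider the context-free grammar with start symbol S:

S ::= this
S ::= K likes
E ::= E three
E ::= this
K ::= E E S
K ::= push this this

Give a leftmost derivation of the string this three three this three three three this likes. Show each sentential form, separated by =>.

S => K likes => E E S likes => E three E S likes => E three three E S likes => this three three E S likes => this three three E three S likes => this three three E three three S likes => this three three E three three three S likes => this three three this three three three S likes => this three three this three three three this likes

S => K likes   [S ::= K likes]
K likes => E E S likes   [K ::= E E S]
E E S likes => E three E S likes   [E ::= E three]
E three E S likes => E three three E S likes   [E ::= E three]
E three three E S likes => this three three E S likes   [E ::= this]
this three three E S likes => this three three E three S likes   [E ::= E three]
this three three E three S likes => this three three E three three S likes   [E ::= E three]
this three three E three three S likes => this three three E three three three S likes   [E ::= E three]
this three three E three three three S likes => this three three this three three three S likes   [E ::= this]
this three three this three three three S likes => this three three this three three three this likes   [S ::= this]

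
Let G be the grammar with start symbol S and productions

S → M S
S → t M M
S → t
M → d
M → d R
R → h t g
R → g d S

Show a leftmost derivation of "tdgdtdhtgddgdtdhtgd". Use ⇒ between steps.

S ⇒ tMM ⇒ tdRM ⇒ tdgdSM ⇒ tdgdtMMM ⇒ tdgdtdRMM ⇒ tdgdtdhtgMM ⇒ tdgdtdhtgdM ⇒ tdgdtdhtgddR ⇒ tdgdtdhtgddgdS ⇒ tdgdtdhtgddgdtMM ⇒ tdgdtdhtgddgdtdRM ⇒ tdgdtdhtgddgdtdhtgM ⇒ tdgdtdhtgddgdtdhtgd

S ⇒ tMM   [S → t M M]
tMM ⇒ tdRM   [M → d R]
tdRM ⇒ tdgdSM   [R → g d S]
tdgdSM ⇒ tdgdtMMM   [S → t M M]
tdgdtMMM ⇒ tdgdtdRMM   [M → d R]
tdgdtdRMM ⇒ tdgdtdhtgMM   [R → h t g]
tdgdtdhtgMM ⇒ tdgdtdhtgdM   [M → d]
tdgdtdhtgdM ⇒ tdgdtdhtgddR   [M → d R]
tdgdtdhtgddR ⇒ tdgdtdhtgddgdS   [R → g d S]
tdgdtdhtgddgdS ⇒ tdgdtdhtgddgdtMM   [S → t M M]
tdgdtdhtgddgdtMM ⇒ tdgdtdhtgddgdtdRM   [M → d R]
tdgdtdhtgddgdtdRM ⇒ tdgdtdhtgddgdtdhtgM   [R → h t g]
tdgdtdhtgddgdtdhtgM ⇒ tdgdtdhtgddgdtdhtgd   [M → d]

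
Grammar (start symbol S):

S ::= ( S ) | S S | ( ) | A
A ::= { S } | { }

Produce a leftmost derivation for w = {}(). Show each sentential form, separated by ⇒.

S ⇒ SS   [S ::= S S]
SS ⇒ AS   [S ::= A]
AS ⇒ {}S   [A ::= { }]
{}S ⇒ {}()   [S ::= ( )]

S ⇒ SS ⇒ AS ⇒ {}S ⇒ {}()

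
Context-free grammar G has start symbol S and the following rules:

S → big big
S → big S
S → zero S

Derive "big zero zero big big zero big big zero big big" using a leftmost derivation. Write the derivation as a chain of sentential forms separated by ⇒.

S ⇒ big S ⇒ big zero S ⇒ big zero zero S ⇒ big zero zero big S ⇒ big zero zero big big S ⇒ big zero zero big big zero S ⇒ big zero zero big big zero big S ⇒ big zero zero big big zero big big S ⇒ big zero zero big big zero big big zero S ⇒ big zero zero big big zero big big zero big big

S ⇒ big S   [S → big S]
big S ⇒ big zero S   [S → zero S]
big zero S ⇒ big zero zero S   [S → zero S]
big zero zero S ⇒ big zero zero big S   [S → big S]
big zero zero big S ⇒ big zero zero big big S   [S → big S]
big zero zero big big S ⇒ big zero zero big big zero S   [S → zero S]
big zero zero big big zero S ⇒ big zero zero big big zero big S   [S → big S]
big zero zero big big zero big S ⇒ big zero zero big big zero big big S   [S → big S]
big zero zero big big zero big big S ⇒ big zero zero big big zero big big zero S   [S → zero S]
big zero zero big big zero big big zero S ⇒ big zero zero big big zero big big zero big big   [S → big big]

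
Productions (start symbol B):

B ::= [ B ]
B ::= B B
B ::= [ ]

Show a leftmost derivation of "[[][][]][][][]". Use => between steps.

B => BB => BBB => BBBB => [B]BBB => [BB]BBB => [BBB]BBB => [[]BB]BBB => [[][]B]BBB => [[][][]]BBB => [[][][]][]BB => [[][][]][][]B => [[][][]][][][]

B => BB   [B ::= B B]
BB => BBB   [B ::= B B]
BBB => BBBB   [B ::= B B]
BBBB => [B]BBB   [B ::= [ B ]]
[B]BBB => [BB]BBB   [B ::= B B]
[BB]BBB => [BBB]BBB   [B ::= B B]
[BBB]BBB => [[]BB]BBB   [B ::= [ ]]
[[]BB]BBB => [[][]B]BBB   [B ::= [ ]]
[[][]B]BBB => [[][][]]BBB   [B ::= [ ]]
[[][][]]BBB => [[][][]][]BB   [B ::= [ ]]
[[][][]][]BB => [[][][]][][]B   [B ::= [ ]]
[[][][]][][]B => [[][][]][][][]   [B ::= [ ]]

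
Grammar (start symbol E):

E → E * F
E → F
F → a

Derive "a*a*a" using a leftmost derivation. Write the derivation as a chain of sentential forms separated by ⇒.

E ⇒ E*F ⇒ E*F*F ⇒ F*F*F ⇒ a*F*F ⇒ a*a*F ⇒ a*a*a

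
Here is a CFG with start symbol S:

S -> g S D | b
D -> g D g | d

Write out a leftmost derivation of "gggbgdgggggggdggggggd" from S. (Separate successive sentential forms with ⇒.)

S ⇒ gSD ⇒ ggSDD ⇒ gggSDDD ⇒ gggbDDD ⇒ gggbgDgDD ⇒ gggbgdgDD ⇒ gggbgdggDgD ⇒ gggbgdgggDggD ⇒ gggbgdggggDgggD ⇒ gggbgdgggggDggggD ⇒ gggbgdggggggDgggggD ⇒ gggbgdgggggggDggggggD ⇒ gggbgdgggggggdggggggD ⇒ gggbgdgggggggdggggggd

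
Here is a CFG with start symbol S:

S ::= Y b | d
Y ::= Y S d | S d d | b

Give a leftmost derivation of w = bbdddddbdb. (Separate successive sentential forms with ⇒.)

S ⇒ Yb ⇒ YSdb ⇒ SddSdb ⇒ YbddSdb ⇒ bbddSdb ⇒ bbddYbdb ⇒ bbddSddbdb ⇒ bbdddddbdb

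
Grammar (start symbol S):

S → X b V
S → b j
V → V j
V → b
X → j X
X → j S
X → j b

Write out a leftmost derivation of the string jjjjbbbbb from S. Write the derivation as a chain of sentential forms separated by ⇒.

S ⇒ XbV ⇒ jSbV ⇒ jXbVbV ⇒ jjXbVbV ⇒ jjjXbVbV ⇒ jjjjbbVbV ⇒ jjjjbbbbV ⇒ jjjjbbbbb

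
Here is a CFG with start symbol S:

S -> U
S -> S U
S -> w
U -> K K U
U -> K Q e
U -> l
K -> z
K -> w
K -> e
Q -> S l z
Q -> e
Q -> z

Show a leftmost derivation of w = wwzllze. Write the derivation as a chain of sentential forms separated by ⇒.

S⇒U⇒KQe⇒wQe⇒wSlze⇒wUlze⇒wKKUlze⇒wwKUlze⇒wwzUlze⇒wwzllze

S ⇒ U   [S -> U]
U ⇒ KQe   [U -> K Q e]
KQe ⇒ wQe   [K -> w]
wQe ⇒ wSlze   [Q -> S l z]
wSlze ⇒ wUlze   [S -> U]
wUlze ⇒ wKKUlze   [U -> K K U]
wKKUlze ⇒ wwKUlze   [K -> w]
wwKUlze ⇒ wwzUlze   [K -> z]
wwzUlze ⇒ wwzllze   [U -> l]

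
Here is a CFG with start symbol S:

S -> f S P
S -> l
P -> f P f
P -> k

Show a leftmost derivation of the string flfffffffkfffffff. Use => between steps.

S=>fSP=>flP=>flfPf=>flffPff=>flfffPfff=>flffffPffff=>flfffffPfffff=>flffffffPffffff=>flfffffffPfffffff=>flfffffffkfffffff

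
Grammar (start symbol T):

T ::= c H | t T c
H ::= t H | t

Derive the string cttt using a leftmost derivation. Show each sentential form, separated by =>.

T => cH => ctH => cttH => cttt

T => cH   [T ::= c H]
cH => ctH   [H ::= t H]
ctH => cttH   [H ::= t H]
cttH => cttt   [H ::= t]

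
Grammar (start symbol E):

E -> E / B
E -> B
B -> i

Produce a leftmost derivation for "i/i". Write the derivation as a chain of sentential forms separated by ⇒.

E ⇒ E/B   [E -> E / B]
E/B ⇒ B/B   [E -> B]
B/B ⇒ i/B   [B -> i]
i/B ⇒ i/i   [B -> i]

E ⇒ E/B ⇒ B/B ⇒ i/B ⇒ i/i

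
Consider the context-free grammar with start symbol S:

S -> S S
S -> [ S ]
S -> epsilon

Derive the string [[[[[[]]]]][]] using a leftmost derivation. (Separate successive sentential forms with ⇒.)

S ⇒ SS   [S -> S S]
SS ⇒ [S]S   [S -> [ S ]]
[S]S ⇒ [SS]S   [S -> S S]
[SS]S ⇒ [[S]S]S   [S -> [ S ]]
[[S]S]S ⇒ [[[S]]S]S   [S -> [ S ]]
[[[S]]S]S ⇒ [[[[S]]]S]S   [S -> [ S ]]
[[[[S]]]S]S ⇒ [[[[[S]]]]S]S   [S -> [ S ]]
[[[[[S]]]]S]S ⇒ [[[[[[S]]]]]S]S   [S -> [ S ]]
[[[[[[S]]]]]S]S ⇒ [[[[[[]]]]]S]S   [S -> epsilon]
[[[[[[]]]]]S]S ⇒ [[[[[[]]]]][S]]S   [S -> [ S ]]
[[[[[[]]]]][S]]S ⇒ [[[[[[]]]]][]]S   [S -> epsilon]
[[[[[[]]]]][]]S ⇒ [[[[[[]]]]][]]   [S -> epsilon]

S ⇒ SS ⇒ [S]S ⇒ [SS]S ⇒ [[S]S]S ⇒ [[[S]]S]S ⇒ [[[[S]]]S]S ⇒ [[[[[S]]]]S]S ⇒ [[[[[[S]]]]]S]S ⇒ [[[[[[]]]]]S]S ⇒ [[[[[[]]]]][S]]S ⇒ [[[[[[]]]]][]]S ⇒ [[[[[[]]]]][]]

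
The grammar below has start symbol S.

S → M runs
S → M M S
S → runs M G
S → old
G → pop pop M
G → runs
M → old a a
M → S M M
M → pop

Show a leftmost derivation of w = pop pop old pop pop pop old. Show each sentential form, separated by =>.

S => M M S => S M M M S => M M S M M M S => pop M S M M M S => pop pop S M M M S => pop pop old M M M S => pop pop old pop M M S => pop pop old pop pop M S => pop pop old pop pop pop S => pop pop old pop pop pop old

S => M M S   [S → M M S]
M M S => S M M M S   [M → S M M]
S M M M S => M M S M M M S   [S → M M S]
M M S M M M S => pop M S M M M S   [M → pop]
pop M S M M M S => pop pop S M M M S   [M → pop]
pop pop S M M M S => pop pop old M M M S   [S → old]
pop pop old M M M S => pop pop old pop M M S   [M → pop]
pop pop old pop M M S => pop pop old pop pop M S   [M → pop]
pop pop old pop pop M S => pop pop old pop pop pop S   [M → pop]
pop pop old pop pop pop S => pop pop old pop pop pop old   [S → old]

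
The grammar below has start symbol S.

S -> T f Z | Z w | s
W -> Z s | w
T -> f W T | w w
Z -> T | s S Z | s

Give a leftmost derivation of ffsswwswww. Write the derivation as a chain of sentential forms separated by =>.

S => Zw => Tw => fWTw => fZsTw => fTsTw => ffWTsTw => ffZsTsTw => ffssTsTw => ffsswwsTw => ffsswwswww

S => Zw   [S -> Z w]
Zw => Tw   [Z -> T]
Tw => fWTw   [T -> f W T]
fWTw => fZsTw   [W -> Z s]
fZsTw => fTsTw   [Z -> T]
fTsTw => ffWTsTw   [T -> f W T]
ffWTsTw => ffZsTsTw   [W -> Z s]
ffZsTsTw => ffssTsTw   [Z -> s]
ffssTsTw => ffsswwsTw   [T -> w w]
ffsswwsTw => ffsswwswww   [T -> w w]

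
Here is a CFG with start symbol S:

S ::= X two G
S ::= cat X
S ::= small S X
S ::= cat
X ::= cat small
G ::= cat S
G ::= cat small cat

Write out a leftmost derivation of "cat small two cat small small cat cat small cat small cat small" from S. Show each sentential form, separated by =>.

S => X two G => cat small two G => cat small two cat S => cat small two cat small S X => cat small two cat small small S X X => cat small two cat small small cat X X X => cat small two cat small small cat cat small X X => cat small two cat small small cat cat small cat small X => cat small two cat small small cat cat small cat small cat small

S => X two G   [S ::= X two G]
X two G => cat small two G   [X ::= cat small]
cat small two G => cat small two cat S   [G ::= cat S]
cat small two cat S => cat small two cat small S X   [S ::= small S X]
cat small two cat small S X => cat small two cat small small S X X   [S ::= small S X]
cat small two cat small small S X X => cat small two cat small small cat X X X   [S ::= cat X]
cat small two cat small small cat X X X => cat small two cat small small cat cat small X X   [X ::= cat small]
cat small two cat small small cat cat small X X => cat small two cat small small cat cat small cat small X   [X ::= cat small]
cat small two cat small small cat cat small cat small X => cat small two cat small small cat cat small cat small cat small   [X ::= cat small]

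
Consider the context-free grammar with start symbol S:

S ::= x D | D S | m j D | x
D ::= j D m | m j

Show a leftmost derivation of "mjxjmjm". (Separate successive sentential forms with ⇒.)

S⇒DS⇒mjS⇒mjxD⇒mjxjDm⇒mjxjmjm

S ⇒ DS   [S ::= D S]
DS ⇒ mjS   [D ::= m j]
mjS ⇒ mjxD   [S ::= x D]
mjxD ⇒ mjxjDm   [D ::= j D m]
mjxjDm ⇒ mjxjmjm   [D ::= m j]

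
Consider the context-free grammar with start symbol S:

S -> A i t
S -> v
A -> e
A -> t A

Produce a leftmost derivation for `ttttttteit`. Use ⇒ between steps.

S ⇒ Ait ⇒ tAit ⇒ ttAit ⇒ tttAit ⇒ ttttAit ⇒ tttttAit ⇒ ttttttAit ⇒ tttttttAit ⇒ ttttttteit

S ⇒ Ait   [S -> A i t]
Ait ⇒ tAit   [A -> t A]
tAit ⇒ ttAit   [A -> t A]
ttAit ⇒ tttAit   [A -> t A]
tttAit ⇒ ttttAit   [A -> t A]
ttttAit ⇒ tttttAit   [A -> t A]
tttttAit ⇒ ttttttAit   [A -> t A]
ttttttAit ⇒ tttttttAit   [A -> t A]
tttttttAit ⇒ ttttttteit   [A -> e]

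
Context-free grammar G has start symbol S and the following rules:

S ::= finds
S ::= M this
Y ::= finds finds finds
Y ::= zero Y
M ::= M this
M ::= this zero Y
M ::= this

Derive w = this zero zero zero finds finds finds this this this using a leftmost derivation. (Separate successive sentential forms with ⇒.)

S ⇒ M this ⇒ M this this ⇒ M this this this ⇒ this zero Y this this this ⇒ this zero zero Y this this this ⇒ this zero zero zero Y this this this ⇒ this zero zero zero finds finds finds this this this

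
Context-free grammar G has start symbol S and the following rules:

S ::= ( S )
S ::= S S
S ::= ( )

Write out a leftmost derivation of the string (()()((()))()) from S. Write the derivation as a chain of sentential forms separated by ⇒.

S ⇒ (S)   [S ::= ( S )]
(S) ⇒ (SS)   [S ::= S S]
(SS) ⇒ (()S)   [S ::= ( )]
(()S) ⇒ (()SS)   [S ::= S S]
(()SS) ⇒ (()SSS)   [S ::= S S]
(()SSS) ⇒ (()()SS)   [S ::= ( )]
(()()SS) ⇒ (()()(S)S)   [S ::= ( S )]
(()()(S)S) ⇒ (()()((S))S)   [S ::= ( S )]
(()()((S))S) ⇒ (()()((()))S)   [S ::= ( )]
(()()((()))S) ⇒ (()()((()))())   [S ::= ( )]

S ⇒ (S) ⇒ (SS) ⇒ (()S) ⇒ (()SS) ⇒ (()SSS) ⇒ (()()SS) ⇒ (()()(S)S) ⇒ (()()((S))S) ⇒ (()()((()))S) ⇒ (()()((()))())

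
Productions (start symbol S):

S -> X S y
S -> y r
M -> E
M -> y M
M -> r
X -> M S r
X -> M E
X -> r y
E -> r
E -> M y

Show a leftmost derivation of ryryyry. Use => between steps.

S => XSy   [S -> X S y]
XSy => MESy   [X -> M E]
MESy => rESy   [M -> r]
rESy => rMySy   [E -> M y]
rMySy => ryMySy   [M -> y M]
ryMySy => ryEySy   [M -> E]
ryEySy => ryrySy   [E -> r]
ryrySy => ryryyry   [S -> y r]

S => XSy => MESy => rESy => rMySy => ryMySy => ryEySy => ryrySy => ryryyry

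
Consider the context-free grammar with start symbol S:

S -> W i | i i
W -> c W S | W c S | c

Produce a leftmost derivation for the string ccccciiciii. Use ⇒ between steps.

S⇒Wi⇒cWSi⇒ccSi⇒ccWii⇒cccWSii⇒ccccWSSii⇒cccccSSii⇒ccccciiSii⇒ccccciiWiii⇒ccccciiciii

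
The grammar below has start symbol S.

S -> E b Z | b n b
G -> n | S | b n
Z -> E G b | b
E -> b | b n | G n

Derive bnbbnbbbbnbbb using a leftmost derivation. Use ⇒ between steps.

S⇒EbZ⇒bnbZ⇒bnbEGb⇒bnbbnGb⇒bnbbnSb⇒bnbbnEbZb⇒bnbbnbbZb⇒bnbbnbbEGbb⇒bnbbnbbbGbb⇒bnbbnbbbSbb⇒bnbbnbbbbnbbb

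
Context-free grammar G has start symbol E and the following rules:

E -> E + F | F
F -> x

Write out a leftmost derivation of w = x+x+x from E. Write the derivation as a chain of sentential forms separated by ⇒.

E ⇒ E+F ⇒ E+F+F ⇒ F+F+F ⇒ x+F+F ⇒ x+x+F ⇒ x+x+x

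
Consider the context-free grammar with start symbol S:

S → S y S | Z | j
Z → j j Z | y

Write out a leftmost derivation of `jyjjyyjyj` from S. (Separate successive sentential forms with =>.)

S => SyS => SySyS => jySyS => jySySyS => jyZySyS => jyjjZySyS => jyjjyySyS => jyjjyyjyS => jyjjyyjyj

S => SyS   [S → S y S]
SyS => SySyS   [S → S y S]
SySyS => jySyS   [S → j]
jySyS => jySySyS   [S → S y S]
jySySyS => jyZySyS   [S → Z]
jyZySyS => jyjjZySyS   [Z → j j Z]
jyjjZySyS => jyjjyySyS   [Z → y]
jyjjyySyS => jyjjyyjyS   [S → j]
jyjjyyjyS => jyjjyyjyj   [S → j]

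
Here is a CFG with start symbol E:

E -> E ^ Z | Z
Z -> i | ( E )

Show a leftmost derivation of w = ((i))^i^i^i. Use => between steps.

E => E^Z   [E -> E ^ Z]
E^Z => E^Z^Z   [E -> E ^ Z]
E^Z^Z => E^Z^Z^Z   [E -> E ^ Z]
E^Z^Z^Z => Z^Z^Z^Z   [E -> Z]
Z^Z^Z^Z => (E)^Z^Z^Z   [Z -> ( E )]
(E)^Z^Z^Z => (Z)^Z^Z^Z   [E -> Z]
(Z)^Z^Z^Z => ((E))^Z^Z^Z   [Z -> ( E )]
((E))^Z^Z^Z => ((Z))^Z^Z^Z   [E -> Z]
((Z))^Z^Z^Z => ((i))^Z^Z^Z   [Z -> i]
((i))^Z^Z^Z => ((i))^i^Z^Z   [Z -> i]
((i))^i^Z^Z => ((i))^i^i^Z   [Z -> i]
((i))^i^i^Z => ((i))^i^i^i   [Z -> i]

E => E^Z => E^Z^Z => E^Z^Z^Z => Z^Z^Z^Z => (E)^Z^Z^Z => (Z)^Z^Z^Z => ((E))^Z^Z^Z => ((Z))^Z^Z^Z => ((i))^Z^Z^Z => ((i))^i^Z^Z => ((i))^i^i^Z => ((i))^i^i^i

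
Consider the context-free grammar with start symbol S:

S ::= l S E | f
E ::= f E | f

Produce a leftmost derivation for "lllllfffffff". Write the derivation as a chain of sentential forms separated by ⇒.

S ⇒ lSE ⇒ llSEE ⇒ lllSEEE ⇒ llllSEEEE ⇒ lllllSEEEEE ⇒ lllllfEEEEE ⇒ lllllffEEEEE ⇒ lllllfffEEEE ⇒ lllllffffEEE ⇒ lllllfffffEE ⇒ lllllffffffE ⇒ lllllfffffff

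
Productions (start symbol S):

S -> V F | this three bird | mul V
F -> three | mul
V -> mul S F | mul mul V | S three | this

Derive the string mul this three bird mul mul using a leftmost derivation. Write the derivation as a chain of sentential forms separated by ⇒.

S ⇒ V F ⇒ mul S F F ⇒ mul this three bird F F ⇒ mul this three bird mul F ⇒ mul this three bird mul mul

S ⇒ V F   [S -> V F]
V F ⇒ mul S F F   [V -> mul S F]
mul S F F ⇒ mul this three bird F F   [S -> this three bird]
mul this three bird F F ⇒ mul this three bird mul F   [F -> mul]
mul this three bird mul F ⇒ mul this three bird mul mul   [F -> mul]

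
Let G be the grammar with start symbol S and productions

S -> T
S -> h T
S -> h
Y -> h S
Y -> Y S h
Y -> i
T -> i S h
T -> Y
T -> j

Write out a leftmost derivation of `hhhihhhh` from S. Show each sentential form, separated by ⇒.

S ⇒ hT   [S -> h T]
hT ⇒ hY   [T -> Y]
hY ⇒ hYSh   [Y -> Y S h]
hYSh ⇒ hhSSh   [Y -> h S]
hhSSh ⇒ hhhTSh   [S -> h T]
hhhTSh ⇒ hhhiShSh   [T -> i S h]
hhhiShSh ⇒ hhhihhSh   [S -> h]
hhhihhSh ⇒ hhhihhhh   [S -> h]

S⇒hT⇒hY⇒hYSh⇒hhSSh⇒hhhTSh⇒hhhiShSh⇒hhhihhSh⇒hhhihhhh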